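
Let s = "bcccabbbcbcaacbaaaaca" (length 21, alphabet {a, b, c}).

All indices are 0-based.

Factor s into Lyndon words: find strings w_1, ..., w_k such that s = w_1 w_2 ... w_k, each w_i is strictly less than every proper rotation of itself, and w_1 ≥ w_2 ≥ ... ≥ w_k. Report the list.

emit factor 1: 'bccc' (i=0, period=4)
emit factor 2: 'abbbcbc' (i=4, period=7)
emit factor 3: 'aacb' (i=11, period=4)
emit factor 4: 'aaaac' (i=15, period=5)
emit factor 5: 'a' (i=20, period=1)

["bccc", "abbbcbc", "aacb", "aaaac", "a"]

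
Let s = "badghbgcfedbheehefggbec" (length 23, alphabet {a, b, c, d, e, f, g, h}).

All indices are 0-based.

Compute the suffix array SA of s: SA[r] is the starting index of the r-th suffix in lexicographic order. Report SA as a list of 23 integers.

rank→(start, suffix):
  0 → (1, 'adghbgcfedbheehefggbec')
  1 → (0, 'badghbgcfedbheehefggbec')
  2 → (20, 'bec')
  3 → (5, 'bgcfedbheehefggbec')
  4 → (11, 'bheehefggbec')
  5 → (22, 'c')
  6 → (7, 'cfedbheehefggbec')
  7 → (10, 'dbheehefggbec')
  8 → (2, 'dghbgcfedbheehefggbec')
  9 → (21, 'ec')
  10 → (9, 'edbheehefggbec')
  11 → (13, 'eehefggbec')
  12 → (16, 'efggbec')
  13 → (14, 'ehefggbec')
  14 → (8, 'fedbheehefggbec')
  15 → (17, 'fggbec')
  16 → (19, 'gbec')
  17 → (6, 'gcfedbheehefggbec')
  18 → (18, 'ggbec')
  19 → (3, 'ghbgcfedbheehefggbec')
  20 → (4, 'hbgcfedbheehefggbec')
  21 → (12, 'heehefggbec')
  22 → (15, 'hefggbec')

[1, 0, 20, 5, 11, 22, 7, 10, 2, 21, 9, 13, 16, 14, 8, 17, 19, 6, 18, 3, 4, 12, 15]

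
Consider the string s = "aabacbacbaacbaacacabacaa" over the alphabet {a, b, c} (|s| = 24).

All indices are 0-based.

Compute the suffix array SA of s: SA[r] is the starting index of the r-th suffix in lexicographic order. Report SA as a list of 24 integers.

[23, 22, 0, 13, 9, 18, 1, 20, 16, 14, 10, 6, 3, 12, 8, 19, 5, 2, 21, 17, 15, 11, 7, 4]

rank | idx | suffix
   0 |  23 | a
   1 |  22 | aa
   2 |   0 | aabacbacbaacbaacacabacaa
   3 |  13 | aacacabacaa
   4 |   9 | aacbaacacabacaa
   5 |  18 | abacaa
   6 |   1 | abacbacbaacbaacacabacaa
   7 |  20 | acaa
   8 |  16 | acabacaa
   9 |  14 | acacabacaa
  10 |  10 | acbaacacabacaa
  11 |   6 | acbaacbaacacabacaa
  12 |   3 | acbacbaacbaacacabacaa
  13 |  12 | baacacabacaa
  14 |   8 | baacbaacacabacaa
  15 |  19 | bacaa
  16 |   5 | bacbaacbaacacabacaa
  17 |   2 | bacbacbaacbaacacabacaa
  18 |  21 | caa
  19 |  17 | cabacaa
  20 |  15 | cacabacaa
  21 |  11 | cbaacacabacaa
  22 |   7 | cbaacbaacacabacaa
  23 |   4 | cbacbaacbaacacabacaa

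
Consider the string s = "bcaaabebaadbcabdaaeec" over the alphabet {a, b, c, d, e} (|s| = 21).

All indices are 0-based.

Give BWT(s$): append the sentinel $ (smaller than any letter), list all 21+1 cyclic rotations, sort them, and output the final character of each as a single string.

ccabdcaaae$daaebbbabea

rank  rotation                last
    0  $bcaaabebaadbcabdaaeec  c
    1  aaabebaadbcabdaaeec$bc  c
    2  aabebaadbcabdaaeec$bca  a
    3  aadbcabdaaeec$bcaaabeb  b
    4  aaeec$bcaaabebaadbcabd  d
    5  abdaaeec$bcaaabebaadbc  c
    6  abebaadbcabdaaeec$bcaa  a
    7  adbcabdaaeec$bcaaabeba  a
    8  aeec$bcaaabebaadbcabda  a
    9  baadbcabdaaeec$bcaaabe  e
   10  bcaaabebaadbcabdaaeec$  $
   11  bcabdaaeec$bcaaabebaad  d
   12  bdaaeec$bcaaabebaadbca  a
   13  bebaadbcabdaaeec$bcaaa  a
   14  c$bcaaabebaadbcabdaaee  e
   15  caaabebaadbcabdaaeec$b  b
   16  cabdaaeec$bcaaabebaadb  b
   17  daaeec$bcaaabebaadbcab  b
   18  dbcabdaaeec$bcaaabebaa  a
   19  ebaadbcabdaaeec$bcaaab  b
   20  ec$bcaaabebaadbcabdaae  e
   21  eec$bcaaabebaadbcabdaa  a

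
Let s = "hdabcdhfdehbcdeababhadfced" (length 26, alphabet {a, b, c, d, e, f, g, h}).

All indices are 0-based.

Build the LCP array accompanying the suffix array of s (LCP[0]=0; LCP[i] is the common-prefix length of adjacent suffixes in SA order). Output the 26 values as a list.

[0, 2, 2, 1, 0, 1, 3, 1, 0, 2, 1, 0, 1, 1, 2, 1, 1, 0, 1, 1, 0, 1, 0, 1, 1, 1]

sorted suffixes:
  #0 SA[0]=15  'ababhadfced'
  #1 SA[1]=2  'abcdhfdehbcdeababhadfced'
  #2 SA[2]=17  'abhadfced'
  #3 SA[3]=20  'adfced'
  #4 SA[4]=16  'babhadfced'
  #5 SA[5]=11  'bcdeababhadfced'
  #6 SA[6]=3  'bcdhfdehbcdeababhadfced'
  #7 SA[7]=18  'bhadfced'
  #8 SA[8]=12  'cdeababhadfced'
  #9 SA[9]=4  'cdhfdehbcdeababhadfced'
  #10 SA[10]=23  'ced'
  #11 SA[11]=25  'd'
  #12 SA[12]=1  'dabcdhfdehbcdeababhadfced'
  #13 SA[13]=13  'deababhadfced'
  #14 SA[14]=8  'dehbcdeababhadfced'
  #15 SA[15]=21  'dfced'
  #16 SA[16]=5  'dhfdehbcdeababhadfced'
  #17 SA[17]=14  'eababhadfced'
  #18 SA[18]=24  'ed'
  #19 SA[19]=9  'ehbcdeababhadfced'
  #20 SA[20]=22  'fced'
  #21 SA[21]=7  'fdehbcdeababhadfced'
  #22 SA[22]=19  'hadfced'
  #23 SA[23]=10  'hbcdeababhadfced'
  #24 SA[24]=0  'hdabcdhfdehbcdeababhadfced'
  #25 SA[25]=6  'hfdehbcdeababhadfced'

SA = [15, 2, 17, 20, 16, 11, 3, 18, 12, 4, 23, 25, 1, 13, 8, 21, 5, 14, 24, 9, 22, 7, 19, 10, 0, 6]
rank  pair      lcp
   1  s[15:],s[2:]  2  'ab'
   2  s[2:],s[17:]  2  'ab'
   3  s[17:],s[20:]  1  'a'
   4  s[20:],s[16:]  0  ''
   5  s[16:],s[11:]  1  'b'
   6  s[11:],s[3:]  3  'bcd'
   7  s[3:],s[18:]  1  'b'
   8  s[18:],s[12:]  0  ''
   9  s[12:],s[4:]  2  'cd'
  10  s[4:],s[23:]  1  'c'
  11  s[23:],s[25:]  0  ''
  12  s[25:],s[1:]  1  'd'
  13  s[1:],s[13:]  1  'd'
  14  s[13:],s[8:]  2  'de'
  15  s[8:],s[21:]  1  'd'
  16  s[21:],s[5:]  1  'd'
  17  s[5:],s[14:]  0  ''
  18  s[14:],s[24:]  1  'e'
  19  s[24:],s[9:]  1  'e'
  20  s[9:],s[22:]  0  ''
  21  s[22:],s[7:]  1  'f'
  22  s[7:],s[19:]  0  ''
  23  s[19:],s[10:]  1  'h'
  24  s[10:],s[0:]  1  'h'
  25  s[0:],s[6:]  1  'h'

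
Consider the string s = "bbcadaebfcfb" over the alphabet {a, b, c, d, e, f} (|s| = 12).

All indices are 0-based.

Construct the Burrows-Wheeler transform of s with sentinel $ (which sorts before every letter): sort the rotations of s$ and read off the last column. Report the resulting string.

rank  rotation       last
    0  $bbcadaebfcfb  b
    1  adaebfcfb$bbc  c
    2  aebfcfb$bbcad  d
    3  b$bbcadaebfcf  f
    4  bbcadaebfcfb$  $
    5  bcadaebfcfb$b  b
    6  bfcfb$bbcadae  e
    7  cadaebfcfb$bb  b
    8  cfb$bbcadaebf  f
    9  daebfcfb$bbca  a
   10  ebfcfb$bbcada  a
   11  fb$bbcadaebfc  c
   12  fcfb$bbcadaeb  b

bcdf$bebfaacb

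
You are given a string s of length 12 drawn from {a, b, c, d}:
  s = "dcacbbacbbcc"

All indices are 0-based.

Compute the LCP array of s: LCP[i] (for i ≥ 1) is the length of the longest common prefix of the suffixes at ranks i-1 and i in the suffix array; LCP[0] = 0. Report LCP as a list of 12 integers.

[0, 4, 0, 1, 2, 1, 0, 1, 1, 3, 1, 0]

rank→(start, suffix):
  0 → (2, 'acbbacbbcc')
  1 → (6, 'acbbcc')
  2 → (5, 'bacbbcc')
  3 → (4, 'bbacbbcc')
  4 → (8, 'bbcc')
  5 → (9, 'bcc')
  6 → (11, 'c')
  7 → (1, 'cacbbacbbcc')
  8 → (3, 'cbbacbbcc')
  9 → (7, 'cbbcc')
  10 → (10, 'cc')
  11 → (0, 'dcacbbacbbcc')

SA = [2, 6, 5, 4, 8, 9, 11, 1, 3, 7, 10, 0]
rank  pair      lcp
   1  s[2:],s[6:]  4  'acbb'
   2  s[6:],s[5:]  0  ''
   3  s[5:],s[4:]  1  'b'
   4  s[4:],s[8:]  2  'bb'
   5  s[8:],s[9:]  1  'b'
   6  s[9:],s[11:]  0  ''
   7  s[11:],s[1:]  1  'c'
   8  s[1:],s[3:]  1  'c'
   9  s[3:],s[7:]  3  'cbb'
  10  s[7:],s[10:]  1  'c'
  11  s[10:],s[0:]  0  ''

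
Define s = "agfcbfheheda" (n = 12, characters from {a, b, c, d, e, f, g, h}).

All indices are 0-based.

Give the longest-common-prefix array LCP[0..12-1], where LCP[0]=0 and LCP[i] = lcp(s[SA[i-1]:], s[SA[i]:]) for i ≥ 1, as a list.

[0, 1, 0, 0, 0, 0, 1, 0, 1, 0, 0, 2]

sorted suffixes:
  #0 SA[0]=11  'a'
  #1 SA[1]=0  'agfcbfheheda'
  #2 SA[2]=4  'bfheheda'
  #3 SA[3]=3  'cbfheheda'
  #4 SA[4]=10  'da'
  #5 SA[5]=9  'eda'
  #6 SA[6]=7  'eheda'
  #7 SA[7]=2  'fcbfheheda'
  #8 SA[8]=5  'fheheda'
  #9 SA[9]=1  'gfcbfheheda'
  #10 SA[10]=8  'heda'
  #11 SA[11]=6  'heheda'

SA = [11, 0, 4, 3, 10, 9, 7, 2, 5, 1, 8, 6]
rank  pair      lcp
   1  s[11:],s[0:]  1  'a'
   2  s[0:],s[4:]  0  ''
   3  s[4:],s[3:]  0  ''
   4  s[3:],s[10:]  0  ''
   5  s[10:],s[9:]  0  ''
   6  s[9:],s[7:]  1  'e'
   7  s[7:],s[2:]  0  ''
   8  s[2:],s[5:]  1  'f'
   9  s[5:],s[1:]  0  ''
  10  s[1:],s[8:]  0  ''
  11  s[8:],s[6:]  2  'he'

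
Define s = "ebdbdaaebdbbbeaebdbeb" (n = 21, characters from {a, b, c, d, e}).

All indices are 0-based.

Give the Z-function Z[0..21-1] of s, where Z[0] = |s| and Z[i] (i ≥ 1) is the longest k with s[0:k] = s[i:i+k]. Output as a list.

[21, 0, 0, 0, 0, 0, 0, 4, 0, 0, 0, 0, 0, 1, 0, 4, 0, 0, 0, 2, 0]

Z[0]=21
i=1: fresh scan; Z[1]=0
i=2: fresh scan; Z[2]=0
i=3: fresh scan; Z[3]=0
i=4: fresh scan; Z[4]=0
i=5: fresh scan; Z[5]=0
i=6: fresh scan; Z[6]=0
i=7: fresh scan; Z[7]=4 extend→box=[7,11)
i=8: min(r-i=3, Z[1]=0)=0; Z[8]=0
i=9: min(r-i=2, Z[2]=0)=0; Z[9]=0
i=10: min(r-i=1, Z[3]=0)=0; Z[10]=0
i=11: fresh scan; Z[11]=0
i=12: fresh scan; Z[12]=0
i=13: fresh scan; Z[13]=1 extend→box=[13,14)
i=14: fresh scan; Z[14]=0
i=15: fresh scan; Z[15]=4 extend→box=[15,19)
i=16: min(r-i=3, Z[1]=0)=0; Z[16]=0
i=17: min(r-i=2, Z[2]=0)=0; Z[17]=0
i=18: min(r-i=1, Z[3]=0)=0; Z[18]=0
i=19: fresh scan; Z[19]=2 extend→box=[19,21)
i=20: min(r-i=1, Z[1]=0)=0; Z[20]=0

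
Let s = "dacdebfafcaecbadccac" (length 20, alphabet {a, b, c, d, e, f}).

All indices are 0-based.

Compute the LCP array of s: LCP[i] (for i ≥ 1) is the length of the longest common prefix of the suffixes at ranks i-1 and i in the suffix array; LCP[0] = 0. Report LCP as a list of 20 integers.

[0, 2, 1, 1, 1, 0, 1, 0, 1, 2, 1, 1, 1, 0, 1, 1, 0, 1, 0, 1]

rank→(start, suffix):
  0 → (18, 'ac')
  1 → (1, 'acdebfafcaecbadccac')
  2 → (14, 'adccac')
  3 → (10, 'aecbadccac')
  4 → (7, 'afcaecbadccac')
  5 → (13, 'badccac')
  6 → (5, 'bfafcaecbadccac')
  7 → (19, 'c')
  8 → (17, 'cac')
  9 → (9, 'caecbadccac')
  10 → (12, 'cbadccac')
  11 → (16, 'ccac')
  12 → (2, 'cdebfafcaecbadccac')
  13 → (0, 'dacdebfafcaecbadccac')
  14 → (15, 'dccac')
  15 → (3, 'debfafcaecbadccac')
  16 → (4, 'ebfafcaecbadccac')
  17 → (11, 'ecbadccac')
  18 → (6, 'fafcaecbadccac')
  19 → (8, 'fcaecbadccac')

SA = [18, 1, 14, 10, 7, 13, 5, 19, 17, 9, 12, 16, 2, 0, 15, 3, 4, 11, 6, 8]
rank  pair      lcp
   1  s[18:],s[1:]  2  'ac'
   2  s[1:],s[14:]  1  'a'
   3  s[14:],s[10:]  1  'a'
   4  s[10:],s[7:]  1  'a'
   5  s[7:],s[13:]  0  ''
   6  s[13:],s[5:]  1  'b'
   7  s[5:],s[19:]  0  ''
   8  s[19:],s[17:]  1  'c'
   9  s[17:],s[9:]  2  'ca'
  10  s[9:],s[12:]  1  'c'
  11  s[12:],s[16:]  1  'c'
  12  s[16:],s[2:]  1  'c'
  13  s[2:],s[0:]  0  ''
  14  s[0:],s[15:]  1  'd'
  15  s[15:],s[3:]  1  'd'
  16  s[3:],s[4:]  0  ''
  17  s[4:],s[11:]  1  'e'
  18  s[11:],s[6:]  0  ''
  19  s[6:],s[8:]  1  'f'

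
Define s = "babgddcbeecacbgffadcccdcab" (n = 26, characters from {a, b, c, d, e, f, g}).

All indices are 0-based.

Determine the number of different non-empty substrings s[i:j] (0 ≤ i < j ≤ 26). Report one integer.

325

rank | idx | suffix
   0 |  24 | ab
   1 |   1 | abgddcbeecacbgffadcccdcab
   2 |  11 | acbgffadcccdcab
   3 |  17 | adcccdcab
   4 |  25 | b
   5 |   0 | babgddcbeecacbgffadcccdcab
   6 |   7 | beecacbgffadcccdcab
   7 |   2 | bgddcbeecacbgffadcccdcab
   8 |  13 | bgffadcccdcab
   9 |  23 | cab
  10 |  10 | cacbgffadcccdcab
  11 |   6 | cbeecacbgffadcccdcab
  12 |  12 | cbgffadcccdcab
  13 |  19 | cccdcab
  14 |  20 | ccdcab
  15 |  21 | cdcab
  16 |  22 | dcab
  17 |   5 | dcbeecacbgffadcccdcab
  18 |  18 | dcccdcab
  19 |   4 | ddcbeecacbgffadcccdcab
  20 |   9 | ecacbgffadcccdcab
  21 |   8 | eecacbgffadcccdcab
  22 |  16 | fadcccdcab
  23 |  15 | ffadcccdcab
  24 |   3 | gddcbeecacbgffadcccdcab
  25 |  14 | gffadcccdcab

SA = [24, 1, 11, 17, 25, 0, 7, 2, 13, 23, 10, 6, 12, 19, 20, 21, 22, 5, 18, 4, 9, 8, 16, 15, 3, 14]
rank  pair      lcp
   1  s[24:],s[1:]  2  'ab'
   2  s[1:],s[11:]  1  'a'
   3  s[11:],s[17:]  1  'a'
   4  s[17:],s[25:]  0  ''
   5  s[25:],s[0:]  1  'b'
   6  s[0:],s[7:]  1  'b'
   7  s[7:],s[2:]  1  'b'
   8  s[2:],s[13:]  2  'bg'
   9  s[13:],s[23:]  0  ''
  10  s[23:],s[10:]  2  'ca'
  11  s[10:],s[6:]  1  'c'
  12  s[6:],s[12:]  2  'cb'
  13  s[12:],s[19:]  1  'c'
  14  s[19:],s[20:]  2  'cc'
  15  s[20:],s[21:]  1  'c'
  16  s[21:],s[22:]  0  ''
  17  s[22:],s[5:]  2  'dc'
  18  s[5:],s[18:]  2  'dc'
  19  s[18:],s[4:]  1  'd'
  20  s[4:],s[9:]  0  ''
  21  s[9:],s[8:]  1  'e'
  22  s[8:],s[16:]  0  ''
  23  s[16:],s[15:]  1  'f'
  24  s[15:],s[3:]  0  ''
  25  s[3:],s[14:]  1  'g'

n(n+1)/2 = 26·27/2 = 351
Σ LCP = 0 + 2 + 1 + 1 + 0 + 1 + 1 + 1 + 2 + 0 + 2 + 1 + 2 + 1 + 2 + 1 + 0 + 2 + 2 + 1 + 0 + 1 + 0 + 1 + 0 + 1 = 26
distinct = 351 − 26 = 325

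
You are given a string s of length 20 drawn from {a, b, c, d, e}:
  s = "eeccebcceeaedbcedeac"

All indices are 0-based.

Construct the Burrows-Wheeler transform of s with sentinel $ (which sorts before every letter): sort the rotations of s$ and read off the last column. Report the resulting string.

ceeedaebcbceedeceacc$

rank  rotation               last
    0  $eeccebcceeaedbcedeac  c
    1  ac$eeccebcceeaedbcede  e
    2  aedbcedeac$eeccebccee  e
    3  bcceeaedbcedeac$eecce  e
    4  bcedeac$eeccebcceeaed  d
    5  c$eeccebcceeaedbcedea  a
    6  ccebcceeaedbcedeac$ee  e
    7  cceeaedbcedeac$eecceb  b
    8  cebcceeaedbcedeac$eec  c
    9  cedeac$eeccebcceeaedb  b
   10  ceeaedbcedeac$eeccebc  c
   11  dbcedeac$eeccebcceeae  e
   12  deac$eeccebcceeaedbce  e
   13  eac$eeccebcceeaedbced  d
   14  eaedbcedeac$eeccebcce  e
   15  ebcceeaedbcedeac$eecc  c
   16  eccebcceeaedbcedeac$e  e
   17  edbcedeac$eeccebcceea  a
   18  edeac$eeccebcceeaedbc  c
   19  eeaedbcedeac$eeccebcc  c
   20  eeccebcceeaedbcedeac$  $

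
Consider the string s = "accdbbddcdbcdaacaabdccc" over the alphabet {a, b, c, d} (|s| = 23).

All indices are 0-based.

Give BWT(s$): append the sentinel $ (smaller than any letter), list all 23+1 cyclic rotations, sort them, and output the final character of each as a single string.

rank  rotation                  last
    0  $accdbbddcdbcdaacaabdccc  c
    1  aabdccc$accdbbddcdbcdaac  c
    2  aacaabdccc$accdbbddcdbcd  d
    3  abdccc$accdbbddcdbcdaaca  a
    4  acaabdccc$accdbbddcdbcda  a
    5  accdbbddcdbcdaacaabdccc$  $
    6  bbddcdbcdaacaabdccc$accd  d
    7  bcdaacaabdccc$accdbbddcd  d
    8  bdccc$accdbbddcdbcdaacaa  a
    9  bddcdbcdaacaabdccc$accdb  b
   10  c$accdbbddcdbcdaacaabdcc  c
   11  caabdccc$accdbbddcdbcdaa  a
   12  cc$accdbbddcdbcdaacaabdc  c
   13  ccc$accdbbddcdbcdaacaabd  d
   14  ccdbbddcdbcdaacaabdccc$a  a
   15  cdaacaabdccc$accdbbddcdb  b
   16  cdbbddcdbcdaacaabdccc$ac  c
   17  cdbcdaacaabdccc$accdbbdd  d
   18  daacaabdccc$accdbbddcdbc  c
   19  dbbddcdbcdaacaabdccc$acc  c
   20  dbcdaacaabdccc$accdbbddc  c
   21  dccc$accdbbddcdbcdaacaab  b
   22  dcdbcdaacaabdccc$accdbbd  d
   23  ddcdbcdaacaabdccc$accdbb  b

ccdaa$ddabcacdabcdcccbdb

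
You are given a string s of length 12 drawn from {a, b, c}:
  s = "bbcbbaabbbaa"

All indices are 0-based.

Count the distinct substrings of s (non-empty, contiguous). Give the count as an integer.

61

rank→(start, suffix):
  0 → (11, 'a')
  1 → (10, 'aa')
  2 → (5, 'aabbbaa')
  3 → (6, 'abbbaa')
  4 → (9, 'baa')
  5 → (4, 'baabbbaa')
  6 → (8, 'bbaa')
  7 → (3, 'bbaabbbaa')
  8 → (7, 'bbbaa')
  9 → (0, 'bbcbbaabbbaa')
  10 → (1, 'bcbbaabbbaa')
  11 → (2, 'cbbaabbbaa')

SA = [11, 10, 5, 6, 9, 4, 8, 3, 7, 0, 1, 2]
rank  pair      lcp
   1  s[11:],s[10:]  1  'a'
   2  s[10:],s[5:]  2  'aa'
   3  s[5:],s[6:]  1  'a'
   4  s[6:],s[9:]  0  ''
   5  s[9:],s[4:]  3  'baa'
   6  s[4:],s[8:]  1  'b'
   7  s[8:],s[3:]  4  'bbaa'
   8  s[3:],s[7:]  2  'bb'
   9  s[7:],s[0:]  2  'bb'
  10  s[0:],s[1:]  1  'b'
  11  s[1:],s[2:]  0  ''

n(n+1)/2 = 12·13/2 = 78
Σ LCP = 0 + 1 + 2 + 1 + 0 + 3 + 1 + 4 + 2 + 2 + 1 + 0 = 17
distinct = 78 − 17 = 61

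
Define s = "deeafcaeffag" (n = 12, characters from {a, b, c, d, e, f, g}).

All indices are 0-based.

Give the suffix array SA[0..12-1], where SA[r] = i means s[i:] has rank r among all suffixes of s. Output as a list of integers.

[6, 3, 10, 5, 0, 2, 1, 7, 9, 4, 8, 11]

sorted suffixes:
  #0 SA[0]=6  'aeffag'
  #1 SA[1]=3  'afcaeffag'
  #2 SA[2]=10  'ag'
  #3 SA[3]=5  'caeffag'
  #4 SA[4]=0  'deeafcaeffag'
  #5 SA[5]=2  'eafcaeffag'
  #6 SA[6]=1  'eeafcaeffag'
  #7 SA[7]=7  'effag'
  #8 SA[8]=9  'fag'
  #9 SA[9]=4  'fcaeffag'
  #10 SA[10]=8  'ffag'
  #11 SA[11]=11  'g'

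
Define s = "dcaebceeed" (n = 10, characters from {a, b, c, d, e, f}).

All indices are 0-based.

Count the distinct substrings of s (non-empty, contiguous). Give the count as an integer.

49

sorted suffixes:
  #0 SA[0]=2  'aebceeed'
  #1 SA[1]=4  'bceeed'
  #2 SA[2]=1  'caebceeed'
  #3 SA[3]=5  'ceeed'
  #4 SA[4]=9  'd'
  #5 SA[5]=0  'dcaebceeed'
  #6 SA[6]=3  'ebceeed'
  #7 SA[7]=8  'ed'
  #8 SA[8]=7  'eed'
  #9 SA[9]=6  'eeed'

SA = [2, 4, 1, 5, 9, 0, 3, 8, 7, 6]
rank  pair      lcp
   1  s[2:],s[4:]  0  ''
   2  s[4:],s[1:]  0  ''
   3  s[1:],s[5:]  1  'c'
   4  s[5:],s[9:]  0  ''
   5  s[9:],s[0:]  1  'd'
   6  s[0:],s[3:]  0  ''
   7  s[3:],s[8:]  1  'e'
   8  s[8:],s[7:]  1  'e'
   9  s[7:],s[6:]  2  'ee'

n(n+1)/2 = 10·11/2 = 55
Σ LCP = 0 + 0 + 0 + 1 + 0 + 1 + 0 + 1 + 1 + 2 = 6
distinct = 55 − 6 = 49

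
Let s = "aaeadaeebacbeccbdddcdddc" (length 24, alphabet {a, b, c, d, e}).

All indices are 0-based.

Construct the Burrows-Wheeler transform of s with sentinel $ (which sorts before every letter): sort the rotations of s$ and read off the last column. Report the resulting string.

c$beadeccdcaedaddddcbaeba

rank  rotation                   last
    0  $aaeadaeebacbeccbdddcdddc  c
    1  aaeadaeebacbeccbdddcdddc$  $
    2  acbeccbdddcdddc$aaeadaeeb  b
    3  adaeebacbeccbdddcdddc$aae  e
    4  aeadaeebacbeccbdddcdddc$a  a
    5  aeebacbeccbdddcdddc$aaead  d
    6  bacbeccbdddcdddc$aaeadaee  e
    7  bdddcdddc$aaeadaeebacbecc  c
    8  beccbdddcdddc$aaeadaeebac  c
    9  c$aaeadaeebacbeccbdddcddd  d
   10  cbdddcdddc$aaeadaeebacbec  c
   11  cbeccbdddcdddc$aaeadaeeba  a
   12  ccbdddcdddc$aaeadaeebacbe  e
   13  cdddc$aaeadaeebacbeccbddd  d
   14  daeebacbeccbdddcdddc$aaea  a
   15  dc$aaeadaeebacbeccbdddcdd  d
   16  dcdddc$aaeadaeebacbeccbdd  d
   17  ddc$aaeadaeebacbeccbdddcd  d
   18  ddcdddc$aaeadaeebacbeccbd  d
   19  dddc$aaeadaeebacbeccbdddc  c
   20  dddcdddc$aaeadaeebacbeccb  b
   21  eadaeebacbeccbdddcdddc$aa  a
   22  ebacbeccbdddcdddc$aaeadae  e
   23  eccbdddcdddc$aaeadaeebacb  b
   24  eebacbeccbdddcdddc$aaeada  a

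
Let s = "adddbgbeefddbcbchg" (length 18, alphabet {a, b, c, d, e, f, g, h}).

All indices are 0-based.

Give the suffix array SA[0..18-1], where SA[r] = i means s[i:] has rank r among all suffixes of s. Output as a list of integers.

[0, 12, 14, 6, 4, 13, 15, 11, 3, 10, 2, 1, 7, 8, 9, 17, 5, 16]

sorted suffixes:
  #0 SA[0]=0  'adddbgbeefddbcbchg'
  #1 SA[1]=12  'bcbchg'
  #2 SA[2]=14  'bchg'
  #3 SA[3]=6  'beefddbcbchg'
  #4 SA[4]=4  'bgbeefddbcbchg'
  #5 SA[5]=13  'cbchg'
  #6 SA[6]=15  'chg'
  #7 SA[7]=11  'dbcbchg'
  #8 SA[8]=3  'dbgbeefddbcbchg'
  #9 SA[9]=10  'ddbcbchg'
  #10 SA[10]=2  'ddbgbeefddbcbchg'
  #11 SA[11]=1  'dddbgbeefddbcbchg'
  #12 SA[12]=7  'eefddbcbchg'
  #13 SA[13]=8  'efddbcbchg'
  #14 SA[14]=9  'fddbcbchg'
  #15 SA[15]=17  'g'
  #16 SA[16]=5  'gbeefddbcbchg'
  #17 SA[17]=16  'hg'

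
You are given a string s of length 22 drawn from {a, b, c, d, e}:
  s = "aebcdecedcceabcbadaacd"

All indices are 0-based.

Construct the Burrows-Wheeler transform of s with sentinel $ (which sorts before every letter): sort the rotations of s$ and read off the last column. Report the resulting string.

ddeab$caebdabcecaeccadc

rank  rotation                 last
    0  $aebcdecedcceabcbadaacd  d
    1  aacd$aebcdecedcceabcbad  d
    2  abcbadaacd$aebcdecedcce  e
    3  acd$aebcdecedcceabcbada  a
    4  adaacd$aebcdecedcceabcb  b
    5  aebcdecedcceabcbadaacd$  $
    6  badaacd$aebcdecedcceabc  c
    7  bcbadaacd$aebcdecedccea  a
    8  bcdecedcceabcbadaacd$ae  e
    9  cbadaacd$aebcdecedcceab  b
   10  cceabcbadaacd$aebcdeced  d
   11  cd$aebcdecedcceabcbadaa  a
   12  cdecedcceabcbadaacd$aeb  b
   13  ceabcbadaacd$aebcdecedc  c
   14  cedcceabcbadaacd$aebcde  e
   15  d$aebcdecedcceabcbadaac  c
   16  daacd$aebcdecedcceabcba  a
   17  dcceabcbadaacd$aebcdece  e
   18  decedcceabcbadaacd$aebc  c
   19  eabcbadaacd$aebcdecedcc  c
   20  ebcdecedcceabcbadaacd$a  a
   21  ecedcceabcbadaacd$aebcd  d
   22  edcceabcbadaacd$aebcdec  c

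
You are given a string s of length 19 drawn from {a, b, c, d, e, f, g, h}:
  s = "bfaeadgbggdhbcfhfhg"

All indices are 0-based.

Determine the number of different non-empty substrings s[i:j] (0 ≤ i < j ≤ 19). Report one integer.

rank→(start, suffix):
  0 → (4, 'adgbggdhbcfhfhg')
  1 → (2, 'aeadgbggdhbcfhfhg')
  2 → (12, 'bcfhfhg')
  3 → (0, 'bfaeadgbggdhbcfhfhg')
  4 → (7, 'bggdhbcfhfhg')
  5 → (13, 'cfhfhg')
  6 → (5, 'dgbggdhbcfhfhg')
  7 → (10, 'dhbcfhfhg')
  8 → (3, 'eadgbggdhbcfhfhg')
  9 → (1, 'faeadgbggdhbcfhfhg')
  10 → (14, 'fhfhg')
  11 → (16, 'fhg')
  12 → (18, 'g')
  13 → (6, 'gbggdhbcfhfhg')
  14 → (9, 'gdhbcfhfhg')
  15 → (8, 'ggdhbcfhfhg')
  16 → (11, 'hbcfhfhg')
  17 → (15, 'hfhg')
  18 → (17, 'hg')

SA = [4, 2, 12, 0, 7, 13, 5, 10, 3, 1, 14, 16, 18, 6, 9, 8, 11, 15, 17]
i: (SA[i-1],SA[i]) lcp shared
  1: (4,2) 1 'a'
  2: (2,12) 0 ''
  3: (12,0) 1 'b'
  4: (0,7) 1 'b'
  5: (7,13) 0 ''
  6: (13,5) 0 ''
  7: (5,10) 1 'd'
  8: (10,3) 0 ''
  9: (3,1) 0 ''
  10: (1,14) 1 'f'
  11: (14,16) 2 'fh'
  12: (16,18) 0 ''
  13: (18,6) 1 'g'
  14: (6,9) 1 'g'
  15: (9,8) 1 'g'
  16: (8,11) 0 ''
  17: (11,15) 1 'h'
  18: (15,17) 1 'h'

n(n+1)/2 = 19·20/2 = 190
Σ LCP = 0 + 1 + 0 + 1 + 1 + 0 + 0 + 1 + 0 + 0 + 1 + 2 + 0 + 1 + 1 + 1 + 0 + 1 + 1 = 12
distinct = 190 − 12 = 178

178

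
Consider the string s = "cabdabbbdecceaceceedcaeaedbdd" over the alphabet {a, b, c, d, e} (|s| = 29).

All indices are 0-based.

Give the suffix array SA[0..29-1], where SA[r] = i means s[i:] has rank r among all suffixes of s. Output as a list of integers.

rank | idx | suffix
   0 |   4 | abbbdecceaceceedcaeaedbdd
   1 |   1 | abdabbbdecceaceceedcaeaedbdd
   2 |  13 | aceceedcaeaedbdd
   3 |  21 | aeaedbdd
   4 |  23 | aedbdd
   5 |   5 | bbbdecceaceceedcaeaedbdd
   6 |   6 | bbdecceaceceedcaeaedbdd
   7 |   2 | bdabbbdecceaceceedcaeaedbdd
   8 |  26 | bdd
   9 |   7 | bdecceaceceedcaeaedbdd
  10 |   0 | cabdabbbdecceaceceedcaeaedbdd
  11 |  20 | caeaedbdd
  12 |  10 | cceaceceedcaeaedbdd
  13 |  11 | ceaceceedcaeaedbdd
  14 |  14 | ceceedcaeaedbdd
  15 |  16 | ceedcaeaedbdd
  16 |  28 | d
  17 |   3 | dabbbdecceaceceedcaeaedbdd
  18 |  25 | dbdd
  19 |  19 | dcaeaedbdd
  20 |  27 | dd
  21 |   8 | decceaceceedcaeaedbdd
  22 |  12 | eaceceedcaeaedbdd
  23 |  22 | eaedbdd
  24 |   9 | ecceaceceedcaeaedbdd
  25 |  15 | eceedcaeaedbdd
  26 |  24 | edbdd
  27 |  18 | edcaeaedbdd
  28 |  17 | eedcaeaedbdd

[4, 1, 13, 21, 23, 5, 6, 2, 26, 7, 0, 20, 10, 11, 14, 16, 28, 3, 25, 19, 27, 8, 12, 22, 9, 15, 24, 18, 17]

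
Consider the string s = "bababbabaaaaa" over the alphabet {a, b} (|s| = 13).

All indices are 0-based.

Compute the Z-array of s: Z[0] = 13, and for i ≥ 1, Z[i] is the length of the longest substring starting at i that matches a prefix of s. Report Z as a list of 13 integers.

[13, 0, 3, 0, 1, 4, 0, 2, 0, 0, 0, 0, 0]

Z[0]=13
i=1: fresh scan; Z[1]=0
i=2: fresh scan; Z[2]=3 extend→box=[2,5)
i=3: min(r-i=2, Z[1]=0)=0; Z[3]=0
i=4: min(r-i=1, Z[2]=3)=1; Z[4]=1
i=5: fresh scan; Z[5]=4 extend→box=[5,9)
i=6: min(r-i=3, Z[1]=0)=0; Z[6]=0
i=7: min(r-i=2, Z[2]=3)=2; Z[7]=2
i=8: min(r-i=1, Z[3]=0)=0; Z[8]=0
i=9: fresh scan; Z[9]=0
i=10: fresh scan; Z[10]=0
i=11: fresh scan; Z[11]=0
i=12: fresh scan; Z[12]=0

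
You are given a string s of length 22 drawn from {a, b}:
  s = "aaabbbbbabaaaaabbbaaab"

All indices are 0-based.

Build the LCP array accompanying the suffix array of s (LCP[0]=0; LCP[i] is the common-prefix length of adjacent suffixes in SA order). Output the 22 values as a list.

[0, 4, 3, 4, 6, 2, 3, 5, 1, 2, 2, 4, 0, 1, 4, 2, 1, 3, 2, 4, 3, 4]

rank→(start, suffix):
  0 → (10, 'aaaaabbbaaab')
  1 → (11, 'aaaabbbaaab')
  2 → (18, 'aaab')
  3 → (12, 'aaabbbaaab')
  4 → (0, 'aaabbbbbabaaaaabbbaaab')
  5 → (19, 'aab')
  6 → (13, 'aabbbaaab')
  7 → (1, 'aabbbbbabaaaaabbbaaab')
  8 → (20, 'ab')
  9 → (8, 'abaaaaabbbaaab')
  10 → (14, 'abbbaaab')
  11 → (2, 'abbbbbabaaaaabbbaaab')
  12 → (21, 'b')
  13 → (9, 'baaaaabbbaaab')
  14 → (17, 'baaab')
  15 → (7, 'babaaaaabbbaaab')
  16 → (16, 'bbaaab')
  17 → (6, 'bbabaaaaabbbaaab')
  18 → (15, 'bbbaaab')
  19 → (5, 'bbbabaaaaabbbaaab')
  20 → (4, 'bbbbabaaaaabbbaaab')
  21 → (3, 'bbbbbabaaaaabbbaaab')

SA = [10, 11, 18, 12, 0, 19, 13, 1, 20, 8, 14, 2, 21, 9, 17, 7, 16, 6, 15, 5, 4, 3]
rank  pair      lcp
   1  s[10:],s[11:]  4  'aaaa'
   2  s[11:],s[18:]  3  'aaa'
   3  s[18:],s[12:]  4  'aaab'
   4  s[12:],s[0:]  6  'aaabbb'
   5  s[0:],s[19:]  2  'aa'
   6  s[19:],s[13:]  3  'aab'
   7  s[13:],s[1:]  5  'aabbb'
   8  s[1:],s[20:]  1  'a'
   9  s[20:],s[8:]  2  'ab'
  10  s[8:],s[14:]  2  'ab'
  11  s[14:],s[2:]  4  'abbb'
  12  s[2:],s[21:]  0  ''
  13  s[21:],s[9:]  1  'b'
  14  s[9:],s[17:]  4  'baaa'
  15  s[17:],s[7:]  2  'ba'
  16  s[7:],s[16:]  1  'b'
  17  s[16:],s[6:]  3  'bba'
  18  s[6:],s[15:]  2  'bb'
  19  s[15:],s[5:]  4  'bbba'
  20  s[5:],s[4:]  3  'bbb'
  21  s[4:],s[3:]  4  'bbbb'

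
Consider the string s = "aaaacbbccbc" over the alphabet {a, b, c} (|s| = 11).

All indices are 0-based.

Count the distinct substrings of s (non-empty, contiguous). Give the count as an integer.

sorted suffixes:
  #0 SA[0]=0  'aaaacbbccbc'
  #1 SA[1]=1  'aaacbbccbc'
  #2 SA[2]=2  'aacbbccbc'
  #3 SA[3]=3  'acbbccbc'
  #4 SA[4]=5  'bbccbc'
  #5 SA[5]=9  'bc'
  #6 SA[6]=6  'bccbc'
  #7 SA[7]=10  'c'
  #8 SA[8]=4  'cbbccbc'
  #9 SA[9]=8  'cbc'
  #10 SA[10]=7  'ccbc'

SA = [0, 1, 2, 3, 5, 9, 6, 10, 4, 8, 7]
i: (SA[i-1],SA[i]) lcp shared
  1: (0,1) 3 'aaa'
  2: (1,2) 2 'aa'
  3: (2,3) 1 'a'
  4: (3,5) 0 ''
  5: (5,9) 1 'b'
  6: (9,6) 2 'bc'
  7: (6,10) 0 ''
  8: (10,4) 1 'c'
  9: (4,8) 2 'cb'
  10: (8,7) 1 'c'

n(n+1)/2 = 11·12/2 = 66
Σ LCP = 0 + 3 + 2 + 1 + 0 + 1 + 2 + 0 + 1 + 2 + 1 = 13
distinct = 66 − 13 = 53

53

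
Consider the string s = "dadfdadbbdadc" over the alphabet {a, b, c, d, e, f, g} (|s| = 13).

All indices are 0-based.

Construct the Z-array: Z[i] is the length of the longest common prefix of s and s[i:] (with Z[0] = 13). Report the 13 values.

Z[0]=13
i=1: fresh scan; Z[1]=0
i=2: fresh scan; Z[2]=1 scan→box=[2,3)
i=3: fresh scan; Z[3]=0
i=4: fresh scan; Z[4]=3 scan→box=[4,7)
i=5: min(r-i=2, Z[1]=0)=0; Z[5]=0
i=6: min(r-i=1, Z[2]=1)=1; Z[6]=1
i=7: fresh scan; Z[7]=0
i=8: fresh scan; Z[8]=0
i=9: fresh scan; Z[9]=3 scan→box=[9,12)
i=10: min(r-i=2, Z[1]=0)=0; Z[10]=0
i=11: min(r-i=1, Z[2]=1)=1; Z[11]=1
i=12: fresh scan; Z[12]=0

[13, 0, 1, 0, 3, 0, 1, 0, 0, 3, 0, 1, 0]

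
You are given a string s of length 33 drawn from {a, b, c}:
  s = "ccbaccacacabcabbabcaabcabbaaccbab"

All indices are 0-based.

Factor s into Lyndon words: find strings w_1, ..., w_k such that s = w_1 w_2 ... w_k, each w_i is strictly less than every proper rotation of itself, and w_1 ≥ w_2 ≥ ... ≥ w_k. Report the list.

emit factor 1: 'c' (i=0, period=1)
emit factor 2: 'c' (i=1, period=1)
emit factor 3: 'b' (i=2, period=1)
emit factor 4: 'acc' (i=3, period=3)
emit factor 5: 'ac' (i=6, period=2)
emit factor 6: 'ac' (i=8, period=2)
emit factor 7: 'abc' (i=10, period=3)
emit factor 8: 'abbabc' (i=13, period=6)
emit factor 9: 'aabcabbaaccbab' (i=19, period=14)

["c", "c", "b", "acc", "ac", "ac", "abc", "abbabc", "aabcabbaaccbab"]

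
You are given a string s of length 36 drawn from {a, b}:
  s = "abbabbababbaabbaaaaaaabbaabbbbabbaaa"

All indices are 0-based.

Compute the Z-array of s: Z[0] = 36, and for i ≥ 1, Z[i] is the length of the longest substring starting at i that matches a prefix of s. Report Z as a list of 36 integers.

[36, 0, 0, 5, 0, 0, 2, 0, 4, 0, 0, 1, 4, 0, 0, 1, 1, 1, 1, 1, 1, 4, 0, 0, 1, 3, 0, 0, 0, 0, 4, 0, 0, 1, 1, 1]

Z[0]=36
i=1: outside box; Z[1]=0
i=2: outside box; Z[2]=0
i=3: outside box; Z[3]=5 scan→box=[3,8)
i=4: min(r-i=4, Z[1]=0)=0; Z[4]=0
i=5: min(r-i=3, Z[2]=0)=0; Z[5]=0
i=6: min(r-i=2, Z[3]=5)=2; Z[6]=2
i=7: min(r-i=1, Z[4]=0)=0; Z[7]=0
i=8: outside box; Z[8]=4 scan→box=[8,12)
i=9: min(r-i=3, Z[1]=0)=0; Z[9]=0
i=10: min(r-i=2, Z[2]=0)=0; Z[10]=0
i=11: min(r-i=1, Z[3]=5)=1; Z[11]=1
i=12: outside box; Z[12]=4 scan→box=[12,16)
i=13: min(r-i=3, Z[1]=0)=0; Z[13]=0
i=14: min(r-i=2, Z[2]=0)=0; Z[14]=0
i=15: min(r-i=1, Z[3]=5)=1; Z[15]=1
i=16: outside box; Z[16]=1 scan→box=[16,17)
i=17: outside box; Z[17]=1 scan→box=[17,18)
i=18: outside box; Z[18]=1 scan→box=[18,19)
i=19: outside box; Z[19]=1 scan→box=[19,20)
i=20: outside box; Z[20]=1 scan→box=[20,21)
i=21: outside box; Z[21]=4 scan→box=[21,25)
i=22: min(r-i=3, Z[1]=0)=0; Z[22]=0
i=23: min(r-i=2, Z[2]=0)=0; Z[23]=0
i=24: min(r-i=1, Z[3]=5)=1; Z[24]=1
i=25: outside box; Z[25]=3 scan→box=[25,28)
i=26: min(r-i=2, Z[1]=0)=0; Z[26]=0
i=27: min(r-i=1, Z[2]=0)=0; Z[27]=0
i=28: outside box; Z[28]=0
i=29: outside box; Z[29]=0
i=30: outside box; Z[30]=4 scan→box=[30,34)
i=31: min(r-i=3, Z[1]=0)=0; Z[31]=0
i=32: min(r-i=2, Z[2]=0)=0; Z[32]=0
i=33: min(r-i=1, Z[3]=5)=1; Z[33]=1
i=34: outside box; Z[34]=1 scan→box=[34,35)
i=35: outside box; Z[35]=1 scan→box=[35,36)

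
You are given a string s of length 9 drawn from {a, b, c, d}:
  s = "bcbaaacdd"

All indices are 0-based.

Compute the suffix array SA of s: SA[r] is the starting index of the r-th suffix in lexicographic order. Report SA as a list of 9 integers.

rank | idx | suffix
   0 |   3 | aaacdd
   1 |   4 | aacdd
   2 |   5 | acdd
   3 |   2 | baaacdd
   4 |   0 | bcbaaacdd
   5 |   1 | cbaaacdd
   6 |   6 | cdd
   7 |   8 | d
   8 |   7 | dd

[3, 4, 5, 2, 0, 1, 6, 8, 7]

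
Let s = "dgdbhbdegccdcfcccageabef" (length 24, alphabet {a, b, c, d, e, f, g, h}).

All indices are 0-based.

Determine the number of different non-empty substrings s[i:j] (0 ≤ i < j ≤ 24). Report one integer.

rank→(start, suffix):
  0 → (20, 'abef')
  1 → (17, 'ageabef')
  2 → (5, 'bdegccdcfcccageabef')
  3 → (21, 'bef')
  4 → (3, 'bhbdegccdcfcccageabef')
  5 → (16, 'cageabef')
  6 → (15, 'ccageabef')
  7 → (14, 'cccageabef')
  8 → (9, 'ccdcfcccageabef')
  9 → (10, 'cdcfcccageabef')
  10 → (12, 'cfcccageabef')
  11 → (2, 'dbhbdegccdcfcccageabef')
  12 → (11, 'dcfcccageabef')
  13 → (6, 'degccdcfcccageabef')
  14 → (0, 'dgdbhbdegccdcfcccageabef')
  15 → (19, 'eabef')
  16 → (22, 'ef')
  17 → (7, 'egccdcfcccageabef')
  18 → (23, 'f')
  19 → (13, 'fcccageabef')
  20 → (8, 'gccdcfcccageabef')
  21 → (1, 'gdbhbdegccdcfcccageabef')
  22 → (18, 'geabef')
  23 → (4, 'hbdegccdcfcccageabef')

SA = [20, 17, 5, 21, 3, 16, 15, 14, 9, 10, 12, 2, 11, 6, 0, 19, 22, 7, 23, 13, 8, 1, 18, 4]
i: (SA[i-1],SA[i]) lcp shared
  1: (20,17) 1 'a'
  2: (17,5) 0 ''
  3: (5,21) 1 'b'
  4: (21,3) 1 'b'
  5: (3,16) 0 ''
  6: (16,15) 1 'c'
  7: (15,14) 2 'cc'
  8: (14,9) 2 'cc'
  9: (9,10) 1 'c'
  10: (10,12) 1 'c'
  11: (12,2) 0 ''
  12: (2,11) 1 'd'
  13: (11,6) 1 'd'
  14: (6,0) 1 'd'
  15: (0,19) 0 ''
  16: (19,22) 1 'e'
  17: (22,7) 1 'e'
  18: (7,23) 0 ''
  19: (23,13) 1 'f'
  20: (13,8) 0 ''
  21: (8,1) 1 'g'
  22: (1,18) 1 'g'
  23: (18,4) 0 ''

n(n+1)/2 = 24·25/2 = 300
Σ LCP = 0 + 1 + 0 + 1 + 1 + 0 + 1 + 2 + 2 + 1 + 1 + 0 + 1 + 1 + 1 + 0 + 1 + 1 + 0 + 1 + 0 + 1 + 1 + 0 = 18
distinct = 300 − 18 = 282

282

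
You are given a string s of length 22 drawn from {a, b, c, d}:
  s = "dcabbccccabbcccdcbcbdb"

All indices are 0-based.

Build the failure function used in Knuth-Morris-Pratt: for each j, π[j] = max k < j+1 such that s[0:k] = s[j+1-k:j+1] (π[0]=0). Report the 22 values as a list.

[0, 0, 0, 0, 0, 0, 0, 0, 0, 0, 0, 0, 0, 0, 0, 1, 2, 0, 0, 0, 1, 0]

π[0] = 0
j=1 s[j]='c': π[1]=0 (border '')
j=2 s[j]='a': π[2]=0 (border '')
j=3 s[j]='b': π[3]=0 (border '')
j=4 s[j]='b': π[4]=0 (border '')
j=5 s[j]='c': π[5]=0 (border '')
j=6 s[j]='c': π[6]=0 (border '')
j=7 s[j]='c': π[7]=0 (border '')
j=8 s[j]='c': π[8]=0 (border '')
j=9 s[j]='a': π[9]=0 (border '')
j=10 s[j]='b': π[10]=0 (border '')
j=11 s[j]='b': π[11]=0 (border '')
j=12 s[j]='c': π[12]=0 (border '')
j=13 s[j]='c': π[13]=0 (border '')
j=14 s[j]='c': π[14]=0 (border '')
j=15 s[j]='d': π[15]=1 (border 'd')
j=16 s[j]='c': π[16]=2 (border 'dc')
j=17 s[j]='b': k: 2→0; π[17]=0 (border '')
j=18 s[j]='c': π[18]=0 (border '')
j=19 s[j]='b': π[19]=0 (border '')
j=20 s[j]='d': π[20]=1 (border 'd')
j=21 s[j]='b': k: 1→0; π[21]=0 (border '')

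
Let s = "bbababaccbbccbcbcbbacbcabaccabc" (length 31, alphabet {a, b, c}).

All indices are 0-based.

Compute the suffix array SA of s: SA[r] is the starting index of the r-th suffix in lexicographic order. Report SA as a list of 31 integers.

[2, 23, 4, 28, 19, 25, 6, 1, 3, 18, 24, 5, 0, 17, 9, 29, 21, 15, 13, 10, 30, 22, 27, 16, 8, 20, 14, 12, 26, 7, 11]

rank→(start, suffix):
  0 → (2, 'ababaccbbccbcbcbbacbcabaccabc')
  1 → (23, 'abaccabc')
  2 → (4, 'abaccbbccbcbcbbacbcabaccabc')
  3 → (28, 'abc')
  4 → (19, 'acbcabaccabc')
  5 → (25, 'accabc')
  6 → (6, 'accbbccbcbcbbacbcabaccabc')
  7 → (1, 'bababaccbbccbcbcbbacbcabaccabc')
  8 → (3, 'babaccbbccbcbcbbacbcabaccabc')
  9 → (18, 'bacbcabaccabc')
  10 → (24, 'baccabc')
  11 → (5, 'baccbbccbcbcbbacbcabaccabc')
  12 → (0, 'bbababaccbbccbcbcbbacbcabaccabc')
  13 → (17, 'bbacbcabaccabc')
  14 → (9, 'bbccbcbcbbacbcabaccabc')
  15 → (29, 'bc')
  16 → (21, 'bcabaccabc')
  17 → (15, 'bcbbacbcabaccabc')
  18 → (13, 'bcbcbbacbcabaccabc')
  19 → (10, 'bccbcbcbbacbcabaccabc')
  20 → (30, 'c')
  21 → (22, 'cabaccabc')
  22 → (27, 'cabc')
  23 → (16, 'cbbacbcabaccabc')
  24 → (8, 'cbbccbcbcbbacbcabaccabc')
  25 → (20, 'cbcabaccabc')
  26 → (14, 'cbcbbacbcabaccabc')
  27 → (12, 'cbcbcbbacbcabaccabc')
  28 → (26, 'ccabc')
  29 → (7, 'ccbbccbcbcbbacbcabaccabc')
  30 → (11, 'ccbcbcbbacbcabaccabc')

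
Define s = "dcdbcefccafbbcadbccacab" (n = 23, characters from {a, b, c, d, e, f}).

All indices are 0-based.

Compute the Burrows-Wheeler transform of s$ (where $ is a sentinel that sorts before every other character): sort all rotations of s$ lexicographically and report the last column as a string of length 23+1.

bccccafbddacbcbfdbac$cae

rank  rotation                  last
    0  $dcdbcefccafbbcadbccacab  b
    1  ab$dcdbcefccafbbcadbccac  c
    2  acab$dcdbcefccafbbcadbcc  c
    3  adbccacab$dcdbcefccafbbc  c
    4  afbbcadbccacab$dcdbcefcc  c
    5  b$dcdbcefccafbbcadbccaca  a
    6  bbcadbccacab$dcdbcefccaf  f
    7  bcadbccacab$dcdbcefccafb  b
    8  bccacab$dcdbcefccafbbcad  d
    9  bcefccafbbcadbccacab$dcd  d
   10  cab$dcdbcefccafbbcadbcca  a
   11  cacab$dcdbcefccafbbcadbc  c
   12  cadbccacab$dcdbcefccafbb  b
   13  cafbbcadbccacab$dcdbcefc  c
   14  ccacab$dcdbcefccafbbcadb  b
   15  ccafbbcadbccacab$dcdbcef  f
   16  cdbcefccafbbcadbccacab$d  d
   17  cefccafbbcadbccacab$dcdb  b
   18  dbccacab$dcdbcefccafbbca  a
   19  dbcefccafbbcadbccacab$dc  c
   20  dcdbcefccafbbcadbccacab$  $
   21  efccafbbcadbccacab$dcdbc  c
   22  fbbcadbccacab$dcdbcefcca  a
   23  fccafbbcadbccacab$dcdbce  e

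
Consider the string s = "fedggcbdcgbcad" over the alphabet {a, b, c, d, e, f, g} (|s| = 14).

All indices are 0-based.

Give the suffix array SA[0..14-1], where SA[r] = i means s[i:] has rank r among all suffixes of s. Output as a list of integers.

[12, 10, 6, 11, 5, 8, 13, 7, 2, 1, 0, 9, 4, 3]

sorted suffixes:
  #0 SA[0]=12  'ad'
  #1 SA[1]=10  'bcad'
  #2 SA[2]=6  'bdcgbcad'
  #3 SA[3]=11  'cad'
  #4 SA[4]=5  'cbdcgbcad'
  #5 SA[5]=8  'cgbcad'
  #6 SA[6]=13  'd'
  #7 SA[7]=7  'dcgbcad'
  #8 SA[8]=2  'dggcbdcgbcad'
  #9 SA[9]=1  'edggcbdcgbcad'
  #10 SA[10]=0  'fedggcbdcgbcad'
  #11 SA[11]=9  'gbcad'
  #12 SA[12]=4  'gcbdcgbcad'
  #13 SA[13]=3  'ggcbdcgbcad'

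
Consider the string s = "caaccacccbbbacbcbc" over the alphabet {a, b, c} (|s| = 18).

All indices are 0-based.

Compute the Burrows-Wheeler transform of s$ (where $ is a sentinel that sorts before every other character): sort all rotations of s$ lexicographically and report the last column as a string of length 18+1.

rank  rotation             last
    0  $caaccacccbbbacbcbc  c
    1  aaccacccbbbacbcbc$c  c
    2  acbcbc$caaccacccbbb  b
    3  accacccbbbacbcbc$ca  a
    4  acccbbbacbcbc$caacc  c
    5  bacbcbc$caaccacccbb  b
    6  bbacbcbc$caaccacccb  b
    7  bbbacbcbc$caaccaccc  c
    8  bc$caaccacccbbbacbc  c
    9  bcbc$caaccacccbbbac  c
   10  c$caaccacccbbbacbcb  b
   11  caaccacccbbbacbcbc$  $
   12  cacccbbbacbcbc$caac  c
   13  cbbbacbcbc$caaccacc  c
   14  cbc$caaccacccbbbacb  b
   15  cbcbc$caaccacccbbba  a
   16  ccacccbbbacbcbc$caa  a
   17  ccbbbacbcbc$caaccac  c
   18  cccbbbacbcbc$caacca  a

ccbacbbcccb$ccbaaca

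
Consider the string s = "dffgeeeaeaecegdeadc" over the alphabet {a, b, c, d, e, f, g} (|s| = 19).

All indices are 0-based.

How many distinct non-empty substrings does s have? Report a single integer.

rank→(start, suffix):
  0 → (16, 'adc')
  1 → (7, 'aeaecegdeadc')
  2 → (9, 'aecegdeadc')
  3 → (18, 'c')
  4 → (11, 'cegdeadc')
  5 → (17, 'dc')
  6 → (14, 'deadc')
  7 → (0, 'dffgeeeaeaecegdeadc')
  8 → (15, 'eadc')
  9 → (6, 'eaeaecegdeadc')
  10 → (8, 'eaecegdeadc')
  11 → (10, 'ecegdeadc')
  12 → (5, 'eeaeaecegdeadc')
  13 → (4, 'eeeaeaecegdeadc')
  14 → (12, 'egdeadc')
  15 → (1, 'ffgeeeaeaecegdeadc')
  16 → (2, 'fgeeeaeaecegdeadc')
  17 → (13, 'gdeadc')
  18 → (3, 'geeeaeaecegdeadc')

SA = [16, 7, 9, 18, 11, 17, 14, 0, 15, 6, 8, 10, 5, 4, 12, 1, 2, 13, 3]
[i] adj suffixes → lcp
  [1] 16/7 → 1 ('a')
  [2] 7/9 → 2 ('ae')
  [3] 9/18 → 0 ('')
  [4] 18/11 → 1 ('c')
  [5] 11/17 → 0 ('')
  [6] 17/14 → 1 ('d')
  [7] 14/0 → 1 ('d')
  [8] 0/15 → 0 ('')
  [9] 15/6 → 2 ('ea')
  [10] 6/8 → 3 ('eae')
  [11] 8/10 → 1 ('e')
  [12] 10/5 → 1 ('e')
  [13] 5/4 → 2 ('ee')
  [14] 4/12 → 1 ('e')
  [15] 12/1 → 0 ('')
  [16] 1/2 → 1 ('f')
  [17] 2/13 → 0 ('')
  [18] 13/3 → 1 ('g')

n(n+1)/2 = 19·20/2 = 190
Σ LCP = 0 + 1 + 2 + 0 + 1 + 0 + 1 + 1 + 0 + 2 + 3 + 1 + 1 + 2 + 1 + 0 + 1 + 0 + 1 = 18
distinct = 190 − 18 = 172

172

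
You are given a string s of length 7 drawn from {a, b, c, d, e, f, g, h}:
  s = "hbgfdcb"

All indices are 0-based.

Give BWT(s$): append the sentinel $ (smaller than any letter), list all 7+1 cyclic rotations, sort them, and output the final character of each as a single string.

bchdfgb$

rank  rotation  last
    0  $hbgfdcb  b
    1  b$hbgfdc  c
    2  bgfdcb$h  h
    3  cb$hbgfd  d
    4  dcb$hbgf  f
    5  fdcb$hbg  g
    6  gfdcb$hb  b
    7  hbgfdcb$  $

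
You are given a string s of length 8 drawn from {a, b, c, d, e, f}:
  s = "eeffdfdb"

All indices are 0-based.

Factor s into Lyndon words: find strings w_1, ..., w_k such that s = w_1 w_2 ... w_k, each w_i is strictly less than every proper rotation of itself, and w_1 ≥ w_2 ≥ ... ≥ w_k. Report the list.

["eeff", "df", "d", "b"]

emit factor 1: 'eeff' (i=0, period=4)
emit factor 2: 'df' (i=4, period=2)
emit factor 3: 'd' (i=6, period=1)
emit factor 4: 'b' (i=7, period=1)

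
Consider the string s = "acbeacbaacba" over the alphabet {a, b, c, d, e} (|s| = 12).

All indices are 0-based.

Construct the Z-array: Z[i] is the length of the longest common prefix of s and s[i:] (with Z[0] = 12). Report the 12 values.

[12, 0, 0, 0, 3, 0, 0, 1, 3, 0, 0, 1]

Z[0]=12
i=1: fresh scan; Z[1]=0
i=2: fresh scan; Z[2]=0
i=3: fresh scan; Z[3]=0
i=4: fresh scan; Z[4]=3 extend→box=[4,7)
i=5: min(r-i=2, Z[1]=0)=0; Z[5]=0
i=6: min(r-i=1, Z[2]=0)=0; Z[6]=0
i=7: fresh scan; Z[7]=1 extend→box=[7,8)
i=8: fresh scan; Z[8]=3 extend→box=[8,11)
i=9: min(r-i=2, Z[1]=0)=0; Z[9]=0
i=10: min(r-i=1, Z[2]=0)=0; Z[10]=0
i=11: fresh scan; Z[11]=1 extend→box=[11,12)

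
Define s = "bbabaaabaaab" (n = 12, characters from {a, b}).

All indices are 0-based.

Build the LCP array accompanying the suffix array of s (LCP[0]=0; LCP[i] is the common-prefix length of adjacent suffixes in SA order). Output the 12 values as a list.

sorted suffixes:
  #0 SA[0]=8  'aaab'
  #1 SA[1]=4  'aaabaaab'
  #2 SA[2]=9  'aab'
  #3 SA[3]=5  'aabaaab'
  #4 SA[4]=10  'ab'
  #5 SA[5]=6  'abaaab'
  #6 SA[6]=2  'abaaabaaab'
  #7 SA[7]=11  'b'
  #8 SA[8]=7  'baaab'
  #9 SA[9]=3  'baaabaaab'
  #10 SA[10]=1  'babaaabaaab'
  #11 SA[11]=0  'bbabaaabaaab'

SA = [8, 4, 9, 5, 10, 6, 2, 11, 7, 3, 1, 0]
rank  pair      lcp
   1  s[8:],s[4:]  4  'aaab'
   2  s[4:],s[9:]  2  'aa'
   3  s[9:],s[5:]  3  'aab'
   4  s[5:],s[10:]  1  'a'
   5  s[10:],s[6:]  2  'ab'
   6  s[6:],s[2:]  6  'abaaab'
   7  s[2:],s[11:]  0  ''
   8  s[11:],s[7:]  1  'b'
   9  s[7:],s[3:]  5  'baaab'
  10  s[3:],s[1:]  2  'ba'
  11  s[1:],s[0:]  1  'b'

[0, 4, 2, 3, 1, 2, 6, 0, 1, 5, 2, 1]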